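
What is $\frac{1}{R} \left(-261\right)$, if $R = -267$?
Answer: $\frac{87}{89} \approx 0.97753$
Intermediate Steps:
$\frac{1}{R} \left(-261\right) = \frac{1}{-267} \left(-261\right) = \left(- \frac{1}{267}\right) \left(-261\right) = \frac{87}{89}$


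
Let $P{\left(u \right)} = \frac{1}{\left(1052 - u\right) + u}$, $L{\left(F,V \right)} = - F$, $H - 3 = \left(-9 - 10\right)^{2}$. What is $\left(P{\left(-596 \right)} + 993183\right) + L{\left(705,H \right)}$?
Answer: $\frac{1044086857}{1052} \approx 9.9248 \cdot 10^{5}$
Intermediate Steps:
$H = 364$ ($H = 3 + \left(-9 - 10\right)^{2} = 3 + \left(-19\right)^{2} = 3 + 361 = 364$)
$P{\left(u \right)} = \frac{1}{1052}$
$\left(P{\left(-596 \right)} + 993183\right) + L{\left(705,H \right)} = \left(\frac{1}{1052} + 993183\right) - 705 = \frac{1044828517}{1052} - 705 = \frac{1044086857}{1052}$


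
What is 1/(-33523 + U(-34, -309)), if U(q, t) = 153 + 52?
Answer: -1/33318 ≈ -3.0014e-5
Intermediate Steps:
U(q, t) = 205
1/(-33523 + U(-34, -309)) = 1/(-33523 + 205) = 1/(-33318) = -1/33318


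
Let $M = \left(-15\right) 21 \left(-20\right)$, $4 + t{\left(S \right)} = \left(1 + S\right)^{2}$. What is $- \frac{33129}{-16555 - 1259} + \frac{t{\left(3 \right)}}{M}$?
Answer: $\frac{5803513}{3117450} \approx 1.8616$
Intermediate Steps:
$t{\left(S \right)} = -4 + \left(1 + S\right)^{2}$
$M = 6300$ ($M = \left(-315\right) \left(-20\right) = 6300$)
$- \frac{33129}{-16555 - 1259} + \frac{t{\left(3 \right)}}{M} = - \frac{33129}{-16555 - 1259} + \frac{-4 + \left(1 + 3\right)^{2}}{6300} = - \frac{33129}{-17814} + \left(-4 + 4^{2}\right) \frac{1}{6300} = \left(-33129\right) \left(- \frac{1}{17814}\right) + \left(-4 + 16\right) \frac{1}{6300} = \frac{11043}{5938} + 12 \cdot \frac{1}{6300} = \frac{11043}{5938} + \frac{1}{525} = \frac{5803513}{3117450}$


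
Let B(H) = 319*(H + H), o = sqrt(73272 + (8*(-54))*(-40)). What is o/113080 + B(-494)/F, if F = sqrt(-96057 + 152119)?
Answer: -157586*sqrt(56062)/28031 + 7*sqrt(462)/56540 ≈ -1331.1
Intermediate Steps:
F = sqrt(56062) ≈ 236.77
o = 14*sqrt(462) (o = sqrt(73272 - 432*(-40)) = sqrt(73272 + 17280) = sqrt(90552) = 14*sqrt(462) ≈ 300.92)
B(H) = 638*H (B(H) = 319*(2*H) = 638*H)
o/113080 + B(-494)/F = (14*sqrt(462))/113080 + (638*(-494))/(sqrt(56062)) = (14*sqrt(462))*(1/113080) - 157586*sqrt(56062)/28031 = 7*sqrt(462)/56540 - 157586*sqrt(56062)/28031 = -157586*sqrt(56062)/28031 + 7*sqrt(462)/56540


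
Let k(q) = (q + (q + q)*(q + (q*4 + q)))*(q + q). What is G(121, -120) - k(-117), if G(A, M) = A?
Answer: 38411455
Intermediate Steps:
k(q) = 2*q*(q + 12*q²) (k(q) = (q + (2*q)*(q + (4*q + q)))*(2*q) = (q + (2*q)*(q + 5*q))*(2*q) = (q + (2*q)*(6*q))*(2*q) = (q + 12*q²)*(2*q) = 2*q*(q + 12*q²))
G(121, -120) - k(-117) = 121 - (-117)²*(2 + 24*(-117)) = 121 - 13689*(2 - 2808) = 121 - 13689*(-2806) = 121 - 1*(-38411334) = 121 + 38411334 = 38411455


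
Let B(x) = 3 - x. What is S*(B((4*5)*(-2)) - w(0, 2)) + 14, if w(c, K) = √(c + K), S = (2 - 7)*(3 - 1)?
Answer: -416 + 10*√2 ≈ -401.86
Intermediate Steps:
S = -10 (S = -5*2 = -10)
w(c, K) = √(K + c)
S*(B((4*5)*(-2)) - w(0, 2)) + 14 = -10*((3 - 4*5*(-2)) - √(2 + 0)) + 14 = -10*((3 - 20*(-2)) - √2) + 14 = -10*((3 - 1*(-40)) - √2) + 14 = -10*((3 + 40) - √2) + 14 = -10*(43 - √2) + 14 = (-430 + 10*√2) + 14 = -416 + 10*√2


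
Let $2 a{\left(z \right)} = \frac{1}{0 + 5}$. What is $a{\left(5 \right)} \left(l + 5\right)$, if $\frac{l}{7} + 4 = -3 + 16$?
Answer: $\frac{34}{5} \approx 6.8$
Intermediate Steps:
$l = 63$ ($l = -28 + 7 \left(-3 + 16\right) = -28 + 7 \cdot 13 = -28 + 91 = 63$)
$a{\left(z \right)} = \frac{1}{10}$ ($a{\left(z \right)} = \frac{1}{2 \left(0 + 5\right)} = \frac{1}{2 \cdot 5} = \frac{1}{2} \cdot \frac{1}{5} = \frac{1}{10}$)
$a{\left(5 \right)} \left(l + 5\right) = \frac{63 + 5}{10} = \frac{1}{10} \cdot 68 = \frac{34}{5}$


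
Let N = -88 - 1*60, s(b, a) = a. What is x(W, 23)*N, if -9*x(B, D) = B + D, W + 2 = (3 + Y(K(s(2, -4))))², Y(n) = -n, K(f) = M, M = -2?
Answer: 6808/9 ≈ 756.44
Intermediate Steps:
K(f) = -2
W = 23 (W = -2 + (3 - 1*(-2))² = -2 + (3 + 2)² = -2 + 5² = -2 + 25 = 23)
N = -148 (N = -88 - 60 = -148)
x(B, D) = -B/9 - D/9 (x(B, D) = -(B + D)/9 = -B/9 - D/9)
x(W, 23)*N = (-⅑*23 - ⅑*23)*(-148) = (-23/9 - 23/9)*(-148) = -46/9*(-148) = 6808/9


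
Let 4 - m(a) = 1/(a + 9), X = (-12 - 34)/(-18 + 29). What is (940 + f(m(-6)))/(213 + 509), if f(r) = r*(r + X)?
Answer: 8443/6498 ≈ 1.2993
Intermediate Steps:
X = -46/11 ≈ -4.1818
m(a) = 4 - 1/(9 + a) (m(a) = 4 - 1/(a + 9) = 4 - 1/(9 + a))
f(r) = r*(-46/11 + r) (f(r) = r*(r - 46/11) = r*(-46/11 + r))
(940 + f(m(-6)))/(213 + 509) = (940 + ((35 + 4*(-6))/(9 - 6))*(-46 + 11*((35 + 4*(-6))/(9 - 6)))/11)/(213 + 509) = (940 + ((35 - 24)/3)*(-46 + 11*((35 - 24)/3))/11)/722 = (940 + ((⅓)*11)*(-46 + 11*((⅓)*11))/11)*(1/722) = (940 + (1/11)*(11/3)*(-46 + 11*(11/3)))*(1/722) = (940 + (1/11)*(11/3)*(-46 + 121/3))*(1/722) = (940 + (1/11)*(11/3)*(-17/3))*(1/722) = (940 - 17/9)*(1/722) = (8443/9)*(1/722) = 8443/6498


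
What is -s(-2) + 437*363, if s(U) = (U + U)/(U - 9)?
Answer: 1744937/11 ≈ 1.5863e+5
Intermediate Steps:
s(U) = 2*U/(-9 + U) (s(U) = (2*U)/(-9 + U) = 2*U/(-9 + U))
-s(-2) + 437*363 = -2*(-2)/(-9 - 2) + 437*363 = -2*(-2)/(-11) + 158631 = -2*(-2)*(-1)/11 + 158631 = -1*4/11 + 158631 = -4/11 + 158631 = 1744937/11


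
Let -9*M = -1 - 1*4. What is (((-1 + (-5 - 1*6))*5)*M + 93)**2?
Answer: 32041/9 ≈ 3560.1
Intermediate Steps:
M = 5/9 (M = -(-1 - 1*4)/9 = -(-1 - 4)/9 = -1/9*(-5) = 5/9 ≈ 0.55556)
(((-1 + (-5 - 1*6))*5)*M + 93)**2 = (((-1 + (-5 - 1*6))*5)*(5/9) + 93)**2 = (((-1 + (-5 - 6))*5)*(5/9) + 93)**2 = (((-1 - 11)*5)*(5/9) + 93)**2 = (-12*5*(5/9) + 93)**2 = (-60*5/9 + 93)**2 = (-100/3 + 93)**2 = (179/3)**2 = 32041/9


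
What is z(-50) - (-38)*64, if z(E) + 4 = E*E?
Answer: 4928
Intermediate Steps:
z(E) = -4 + E**2 (z(E) = -4 + E*E = -4 + E**2)
z(-50) - (-38)*64 = (-4 + (-50)**2) - (-38)*64 = (-4 + 2500) - 1*(-2432) = 2496 + 2432 = 4928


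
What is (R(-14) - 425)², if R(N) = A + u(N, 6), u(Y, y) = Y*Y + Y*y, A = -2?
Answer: 99225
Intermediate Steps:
u(Y, y) = Y² + Y*y
R(N) = -2 + N*(6 + N) (R(N) = -2 + N*(N + 6) = -2 + N*(6 + N))
(R(-14) - 425)² = ((-2 - 14*(6 - 14)) - 425)² = ((-2 - 14*(-8)) - 425)² = ((-2 + 112) - 425)² = (110 - 425)² = (-315)² = 99225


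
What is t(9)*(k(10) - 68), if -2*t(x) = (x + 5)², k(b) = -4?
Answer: 7056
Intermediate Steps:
t(x) = -(5 + x)²/2 (t(x) = -(x + 5)²/2 = -(5 + x)²/2)
t(9)*(k(10) - 68) = (-(5 + 9)²/2)*(-4 - 68) = -½*14²*(-72) = -½*196*(-72) = -98*(-72) = 7056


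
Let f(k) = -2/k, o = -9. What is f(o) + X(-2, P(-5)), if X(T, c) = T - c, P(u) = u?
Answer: 29/9 ≈ 3.2222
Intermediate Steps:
f(o) + X(-2, P(-5)) = -2/(-9) + (-2 - 1*(-5)) = -2*(-⅑) + (-2 + 5) = 2/9 + 3 = 29/9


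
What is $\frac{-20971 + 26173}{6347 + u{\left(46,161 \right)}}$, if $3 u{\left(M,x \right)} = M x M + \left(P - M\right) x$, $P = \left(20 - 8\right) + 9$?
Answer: $\frac{2601}{59282} \approx 0.043875$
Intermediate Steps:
$P = 21$ ($P = 12 + 9 = 21$)
$u{\left(M,x \right)} = \frac{x M^{2}}{3} + \frac{x \left(21 - M\right)}{3}$ ($u{\left(M,x \right)} = \frac{M x M + \left(21 - M\right) x}{3} = \frac{x M^{2} + x \left(21 - M\right)}{3} = \frac{x M^{2}}{3} + \frac{x \left(21 - M\right)}{3}$)
$\frac{-20971 + 26173}{6347 + u{\left(46,161 \right)}} = \frac{-20971 + 26173}{6347 + \frac{1}{3} \cdot 161 \left(21 + 46^{2} - 46\right)} = \frac{5202}{6347 + \frac{1}{3} \cdot 161 \left(21 + 2116 - 46\right)} = \frac{5202}{6347 + \frac{1}{3} \cdot 161 \cdot 2091} = \frac{5202}{6347 + 112217} = \frac{5202}{118564} = 5202 \cdot \frac{1}{118564} = \frac{2601}{59282}$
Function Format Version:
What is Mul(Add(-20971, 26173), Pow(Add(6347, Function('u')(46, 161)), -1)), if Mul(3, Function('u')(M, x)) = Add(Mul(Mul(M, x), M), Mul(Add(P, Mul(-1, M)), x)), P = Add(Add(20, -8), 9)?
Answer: Rational(2601, 59282) ≈ 0.043875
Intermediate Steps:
P = 21 (P = Add(12, 9) = 21)
Function('u')(M, x) = Add(Mul(Rational(1, 3), x, Pow(M, 2)), Mul(Rational(1, 3), x, Add(21, Mul(-1, M)))) (Function('u')(M, x) = Mul(Rational(1, 3), Add(Mul(Mul(M, x), M), Mul(Add(21, Mul(-1, M)), x))) = Mul(Rational(1, 3), Add(Mul(x, Pow(M, 2)), Mul(x, Add(21, Mul(-1, M))))) = Add(Mul(Rational(1, 3), x, Pow(M, 2)), Mul(Rational(1, 3), x, Add(21, Mul(-1, M)))))
Mul(Add(-20971, 26173), Pow(Add(6347, Function('u')(46, 161)), -1)) = Mul(Add(-20971, 26173), Pow(Add(6347, Mul(Rational(1, 3), 161, Add(21, Pow(46, 2), Mul(-1, 46)))), -1)) = Mul(5202, Pow(Add(6347, Mul(Rational(1, 3), 161, Add(21, 2116, -46))), -1)) = Mul(5202, Pow(Add(6347, Mul(Rational(1, 3), 161, 2091)), -1)) = Mul(5202, Pow(Add(6347, 112217), -1)) = Mul(5202, Pow(118564, -1)) = Mul(5202, Rational(1, 118564)) = Rational(2601, 59282)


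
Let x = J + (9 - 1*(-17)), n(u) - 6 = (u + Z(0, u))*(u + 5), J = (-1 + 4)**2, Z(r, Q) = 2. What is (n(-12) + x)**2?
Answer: 12321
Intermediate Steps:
J = 9 (J = 3**2 = 9)
n(u) = 6 + (2 + u)*(5 + u) (n(u) = 6 + (u + 2)*(u + 5) = 6 + (2 + u)*(5 + u))
x = 35 (x = 9 + (9 - 1*(-17)) = 9 + (9 + 17) = 9 + 26 = 35)
(n(-12) + x)**2 = ((16 + (-12)**2 + 7*(-12)) + 35)**2 = ((16 + 144 - 84) + 35)**2 = (76 + 35)**2 = 111**2 = 12321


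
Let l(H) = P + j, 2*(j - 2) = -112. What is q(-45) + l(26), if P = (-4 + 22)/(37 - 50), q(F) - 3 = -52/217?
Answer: -148453/2821 ≈ -52.624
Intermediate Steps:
j = -54 (j = 2 + (½)*(-112) = 2 - 56 = -54)
q(F) = 599/217 (q(F) = 3 - 52/217 = 599/217)
P = -18/13 (P = 18/(-13) = 18*(-1/13) = -18/13 ≈ -1.3846)
l(H) = -720/13 (l(H) = -18/13 - 54 = -720/13)
q(-45) + l(26) = 599/217 - 720/13 = -148453/2821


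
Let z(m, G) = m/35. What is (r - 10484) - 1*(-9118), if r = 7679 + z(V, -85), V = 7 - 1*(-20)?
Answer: 220982/35 ≈ 6313.8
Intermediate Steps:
V = 27 (V = 7 + 20 = 27)
z(m, G) = m/35 (z(m, G) = m*(1/35) = m/35)
r = 268792/35 (r = 7679 + (1/35)*27 = 7679 + 27/35 = 268792/35 ≈ 7679.8)
(r - 10484) - 1*(-9118) = (268792/35 - 10484) - 1*(-9118) = -98148/35 + 9118 = 220982/35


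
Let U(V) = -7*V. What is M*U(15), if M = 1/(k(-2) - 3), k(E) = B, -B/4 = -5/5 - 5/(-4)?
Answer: 105/4 ≈ 26.250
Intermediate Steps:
B = -1 (B = -4*(-5/5 - 5/(-4)) = -4*(-5*1/5 - 5*(-1/4)) = -4*(-1 + 5/4) = -4*1/4 = -1)
k(E) = -1
M = -1/4 (M = 1/(-1 - 3) = 1/(-4) = -1/4 ≈ -0.25000)
M*U(15) = -(-7)*15/4 = -1/4*(-105) = 105/4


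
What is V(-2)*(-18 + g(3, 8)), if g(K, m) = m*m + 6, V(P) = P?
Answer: -104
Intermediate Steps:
g(K, m) = 6 + m² (g(K, m) = m² + 6 = 6 + m²)
V(-2)*(-18 + g(3, 8)) = -2*(-18 + (6 + 8²)) = -2*(-18 + (6 + 64)) = -2*(-18 + 70) = -2*52 = -104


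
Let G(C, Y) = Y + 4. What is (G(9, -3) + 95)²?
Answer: 9216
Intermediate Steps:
G(C, Y) = 4 + Y
(G(9, -3) + 95)² = ((4 - 3) + 95)² = (1 + 95)² = 96² = 9216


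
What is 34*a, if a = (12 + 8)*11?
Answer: 7480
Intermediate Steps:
a = 220 (a = 20*11 = 220)
34*a = 34*220 = 7480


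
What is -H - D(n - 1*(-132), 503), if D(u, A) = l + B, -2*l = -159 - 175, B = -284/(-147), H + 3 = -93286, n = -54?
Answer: 13688650/147 ≈ 93120.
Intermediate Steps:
H = -93289 (H = -3 - 93286 = -93289)
B = 284/147 (B = -284*(-1/147) = 284/147 ≈ 1.9320)
l = 167 (l = -(-159 - 175)/2 = -1/2*(-334) = 167)
D(u, A) = 24833/147 (D(u, A) = 167 + 284/147 = 24833/147)
-H - D(n - 1*(-132), 503) = -1*(-93289) - 1*24833/147 = 93289 - 24833/147 = 13688650/147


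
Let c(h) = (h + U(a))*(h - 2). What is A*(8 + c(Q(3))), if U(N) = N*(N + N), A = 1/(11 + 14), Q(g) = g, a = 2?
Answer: 19/25 ≈ 0.76000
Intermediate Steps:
A = 1/25 ≈ 0.040000
U(N) = 2*N**2 (U(N) = N*(2*N) = 2*N**2)
c(h) = (-2 + h)*(8 + h) (c(h) = (h + 2*2**2)*(h - 2) = (h + 2*4)*(-2 + h) = (h + 8)*(-2 + h) = (8 + h)*(-2 + h) = (-2 + h)*(8 + h))
A*(8 + c(Q(3))) = (8 + (-16 + 3**2 + 6*3))/25 = (8 + (-16 + 9 + 18))/25 = (8 + 11)/25 = (1/25)*19 = 19/25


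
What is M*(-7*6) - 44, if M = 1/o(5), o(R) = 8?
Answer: -197/4 ≈ -49.250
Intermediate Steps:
M = 1/8 ≈ 0.12500
M*(-7*6) - 44 = (-7*6)/8 - 44 = (1/8)*(-42) - 44 = -21/4 - 44 = -197/4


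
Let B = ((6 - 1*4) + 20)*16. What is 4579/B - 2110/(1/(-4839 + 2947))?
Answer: 1405230819/352 ≈ 3.9921e+6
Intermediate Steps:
B = 352 (B = ((6 - 4) + 20)*16 = (2 + 20)*16 = 22*16 = 352)
4579/B - 2110/(1/(-4839 + 2947)) = 4579/352 - 2110/(1/(-4839 + 2947)) = 4579*(1/352) - 2110/(1/(-1892)) = 4579/352 - 2110/(-1/1892) = 4579/352 - 2110*(-1892) = 4579/352 + 3992120 = 1405230819/352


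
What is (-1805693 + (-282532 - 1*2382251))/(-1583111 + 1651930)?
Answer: -4470476/68819 ≈ -64.960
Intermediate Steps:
(-1805693 + (-282532 - 1*2382251))/(-1583111 + 1651930) = (-1805693 + (-282532 - 2382251))/68819 = (-1805693 - 2664783)*(1/68819) = -4470476*1/68819 = -4470476/68819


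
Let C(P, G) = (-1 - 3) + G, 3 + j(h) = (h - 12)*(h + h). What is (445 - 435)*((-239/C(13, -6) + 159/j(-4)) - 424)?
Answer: -99707/25 ≈ -3988.3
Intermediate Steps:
j(h) = -3 + 2*h*(-12 + h) (j(h) = -3 + (h - 12)*(h + h) = -3 + (-12 + h)*(2*h) = -3 + 2*h*(-12 + h))
C(P, G) = -4 + G
(445 - 435)*((-239/C(13, -6) + 159/j(-4)) - 424) = (445 - 435)*((-239/(-4 - 6) + 159/(-3 - 24*(-4) + 2*(-4)²)) - 424) = 10*((-239/(-10) + 159/(-3 + 96 + 2*16)) - 424) = 10*((-239*(-⅒) + 159/(-3 + 96 + 32)) - 424) = 10*((239/10 + 159/125) - 424) = 10*(6293/250 - 424) = 10*(-99707/250) = -99707/25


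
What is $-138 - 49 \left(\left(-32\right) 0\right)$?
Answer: $-138$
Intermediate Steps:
$-138 - 49 \left(\left(-32\right) 0\right) = -138 - 0 = -138 + 0 = -138$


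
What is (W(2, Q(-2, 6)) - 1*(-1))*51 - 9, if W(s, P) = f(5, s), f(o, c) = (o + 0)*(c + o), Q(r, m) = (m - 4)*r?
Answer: 1827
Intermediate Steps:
Q(r, m) = r*(-4 + m) (Q(r, m) = (-4 + m)*r = r*(-4 + m))
f(o, c) = o*(c + o)
W(s, P) = 25 + 5*s (W(s, P) = 5*(s + 5) = 5*(5 + s) = 25 + 5*s)
(W(2, Q(-2, 6)) - 1*(-1))*51 - 9 = ((25 + 5*2) - 1*(-1))*51 - 9 = ((25 + 10) + 1)*51 - 9 = (35 + 1)*51 - 9 = 36*51 - 9 = 1836 - 9 = 1827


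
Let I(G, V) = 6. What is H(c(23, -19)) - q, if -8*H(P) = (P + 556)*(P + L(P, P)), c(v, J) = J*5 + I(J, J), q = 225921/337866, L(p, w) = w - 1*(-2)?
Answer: 1157003121/112622 ≈ 10273.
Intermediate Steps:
L(p, w) = 2 + w (L(p, w) = w + 2 = 2 + w)
q = 75307/112622 (q = 225921*(1/337866) = 75307/112622 ≈ 0.66867)
c(v, J) = 6 + 5*J (c(v, J) = J*5 + 6 = 5*J + 6 = 6 + 5*J)
H(P) = -(2 + 2*P)*(556 + P)/8 (H(P) = -(P + 556)*(P + (2 + P))/8 = -(556 + P)*(2 + 2*P)/8 = -(2 + 2*P)*(556 + P)/8)
H(c(23, -19)) - q = (-139 - 557*(6 + 5*(-19))/4 - (6 + 5*(-19))**2/4) - 1*75307/112622 = (-139 - 557*(6 - 95)/4 - (6 - 95)**2/4) - 75307/112622 = (-139 - 557/4*(-89) - 1/4*(-89)**2) - 75307/112622 = (-139 + 49573/4 - 1/4*7921) - 75307/112622 = (-139 + 49573/4 - 7921/4) - 75307/112622 = 10274 - 75307/112622 = 1157003121/112622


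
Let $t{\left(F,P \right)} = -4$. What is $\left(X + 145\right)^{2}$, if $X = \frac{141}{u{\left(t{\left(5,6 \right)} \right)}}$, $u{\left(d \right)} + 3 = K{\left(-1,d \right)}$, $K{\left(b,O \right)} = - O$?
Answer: $81796$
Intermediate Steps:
$u{\left(d \right)} = -3 - d$
$X = 141$ ($X = \frac{141}{-3 - -4} = \frac{141}{-3 + 4} = \frac{141}{1} = 141 \cdot 1 = 141$)
$\left(X + 145\right)^{2} = \left(141 + 145\right)^{2} = 286^{2} = 81796$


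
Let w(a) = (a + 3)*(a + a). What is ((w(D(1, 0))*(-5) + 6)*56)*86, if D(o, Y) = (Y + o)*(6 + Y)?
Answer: -2571744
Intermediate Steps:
D(o, Y) = (6 + Y)*(Y + o)
w(a) = 2*a*(3 + a) (w(a) = (3 + a)*(2*a) = 2*a*(3 + a))
((w(D(1, 0))*(-5) + 6)*56)*86 = (((2*(0² + 6*0 + 6*1 + 0*1)*(3 + (0² + 6*0 + 6*1 + 0*1)))*(-5) + 6)*56)*86 = (((2*(0 + 0 + 6 + 0)*(3 + (0 + 0 + 6 + 0)))*(-5) + 6)*56)*86 = (((2*6*(3 + 6))*(-5) + 6)*56)*86 = (((2*6*9)*(-5) + 6)*56)*86 = ((108*(-5) + 6)*56)*86 = ((-540 + 6)*56)*86 = -534*56*86 = -29904*86 = -2571744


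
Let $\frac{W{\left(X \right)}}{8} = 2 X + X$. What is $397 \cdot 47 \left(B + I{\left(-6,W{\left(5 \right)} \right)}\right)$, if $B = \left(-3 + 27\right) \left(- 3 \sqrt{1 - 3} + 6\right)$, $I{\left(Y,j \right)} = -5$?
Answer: $2593601 - 1343448 i \sqrt{2} \approx 2.5936 \cdot 10^{6} - 1.8999 \cdot 10^{6} i$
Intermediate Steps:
$W{\left(X \right)} = 24 X$ ($W{\left(X \right)} = 8 \left(2 X + X\right) = 8 \cdot 3 X = 24 X$)
$B = 144 - 72 i \sqrt{2}$ ($B = 24 \left(- 3 \sqrt{-2} + 6\right) = 24 \left(- 3 i \sqrt{2} + 6\right) = 24 \left(6 - 3 i \sqrt{2}\right) = 144 - 72 i \sqrt{2} \approx 144.0 - 101.82 i$)
$397 \cdot 47 \left(B + I{\left(-6,W{\left(5 \right)} \right)}\right) = 397 \cdot 47 \left(\left(144 - 72 i \sqrt{2}\right) - 5\right) = 397 \cdot 47 \left(139 - 72 i \sqrt{2}\right) = 397 \left(6533 - 3384 i \sqrt{2}\right) = 2593601 - 1343448 i \sqrt{2}$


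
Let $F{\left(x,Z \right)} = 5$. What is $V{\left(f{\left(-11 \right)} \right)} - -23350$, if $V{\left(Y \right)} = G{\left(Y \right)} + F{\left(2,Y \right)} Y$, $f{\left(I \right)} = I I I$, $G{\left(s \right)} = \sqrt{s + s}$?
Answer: $16695 + 11 i \sqrt{22} \approx 16695.0 + 51.595 i$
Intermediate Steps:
$G{\left(s \right)} = \sqrt{2} \sqrt{s}$ ($G{\left(s \right)} = \sqrt{2 s} = \sqrt{2} \sqrt{s}$)
$f{\left(I \right)} = I^{3}$ ($f{\left(I \right)} = I^{2} I = I^{3}$)
$V{\left(Y \right)} = 5 Y + \sqrt{2} \sqrt{Y}$ ($V{\left(Y \right)} = \sqrt{2} \sqrt{Y} + 5 Y = 5 Y + \sqrt{2} \sqrt{Y}$)
$V{\left(f{\left(-11 \right)} \right)} - -23350 = \left(5 \left(-11\right)^{3} + \sqrt{2} \sqrt{\left(-11\right)^{3}}\right) - -23350 = \left(5 \left(-1331\right) + \sqrt{2} \sqrt{-1331}\right) + 23350 = \left(-6655 + \sqrt{2} \cdot 11 i \sqrt{11}\right) + 23350 = \left(-6655 + 11 i \sqrt{22}\right) + 23350 = 16695 + 11 i \sqrt{22}$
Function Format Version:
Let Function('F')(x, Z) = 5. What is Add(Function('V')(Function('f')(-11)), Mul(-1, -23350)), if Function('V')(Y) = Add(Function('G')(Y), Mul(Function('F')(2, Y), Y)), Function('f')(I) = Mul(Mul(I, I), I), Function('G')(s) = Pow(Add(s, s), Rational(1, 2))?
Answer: Add(16695, Mul(11, I, Pow(22, Rational(1, 2)))) ≈ Add(16695., Mul(51.595, I))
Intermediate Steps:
Function('G')(s) = Mul(Pow(2, Rational(1, 2)), Pow(s, Rational(1, 2))) (Function('G')(s) = Pow(Mul(2, s), Rational(1, 2)) = Mul(Pow(2, Rational(1, 2)), Pow(s, Rational(1, 2))))
Function('f')(I) = Pow(I, 3) (Function('f')(I) = Mul(Pow(I, 2), I) = Pow(I, 3))
Function('V')(Y) = Add(Mul(5, Y), Mul(Pow(2, Rational(1, 2)), Pow(Y, Rational(1, 2)))) (Function('V')(Y) = Add(Mul(Pow(2, Rational(1, 2)), Pow(Y, Rational(1, 2))), Mul(5, Y)) = Add(Mul(5, Y), Mul(Pow(2, Rational(1, 2)), Pow(Y, Rational(1, 2)))))
Add(Function('V')(Function('f')(-11)), Mul(-1, -23350)) = Add(Add(Mul(5, Pow(-11, 3)), Mul(Pow(2, Rational(1, 2)), Pow(Pow(-11, 3), Rational(1, 2)))), Mul(-1, -23350)) = Add(Add(Mul(5, -1331), Mul(Pow(2, Rational(1, 2)), Pow(-1331, Rational(1, 2)))), 23350) = Add(Add(-6655, Mul(Pow(2, Rational(1, 2)), Mul(11, I, Pow(11, Rational(1, 2))))), 23350) = Add(Add(-6655, Mul(11, I, Pow(22, Rational(1, 2)))), 23350) = Add(16695, Mul(11, I, Pow(22, Rational(1, 2))))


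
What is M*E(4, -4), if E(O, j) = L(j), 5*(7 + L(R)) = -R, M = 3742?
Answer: -116002/5 ≈ -23200.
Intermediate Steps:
L(R) = -7 - R/5 (L(R) = -7 + (-R)/5 = -7 - R/5)
E(O, j) = -7 - j/5
M*E(4, -4) = 3742*(-7 - ⅕*(-4)) = 3742*(-7 + ⅘) = 3742*(-31/5) = -116002/5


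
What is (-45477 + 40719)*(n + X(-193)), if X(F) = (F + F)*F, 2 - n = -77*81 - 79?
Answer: -384522528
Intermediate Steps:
n = 6318 (n = 2 - (-77*81 - 79) = 2 - (-6237 - 79) = 2 - 1*(-6316) = 2 + 6316 = 6318)
X(F) = 2*F**2 (X(F) = (2*F)*F = 2*F**2)
(-45477 + 40719)*(n + X(-193)) = (-45477 + 40719)*(6318 + 2*(-193)**2) = -4758*(6318 + 2*37249) = -4758*(6318 + 74498) = -4758*80816 = -384522528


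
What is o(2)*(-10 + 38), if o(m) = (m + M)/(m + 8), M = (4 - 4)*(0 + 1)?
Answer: 28/5 ≈ 5.6000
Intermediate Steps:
M = 0 (M = 0*1 = 0)
o(m) = m/(8 + m) (o(m) = (m + 0)/(m + 8) = m/(8 + m))
o(2)*(-10 + 38) = (2/(8 + 2))*(-10 + 38) = (2/10)*28 = (2*(⅒))*28 = (⅕)*28 = 28/5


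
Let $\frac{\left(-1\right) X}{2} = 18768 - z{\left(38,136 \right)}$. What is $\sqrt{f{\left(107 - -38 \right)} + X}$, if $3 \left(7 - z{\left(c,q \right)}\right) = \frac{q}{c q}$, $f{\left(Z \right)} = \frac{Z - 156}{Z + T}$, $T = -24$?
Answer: $\frac{i \sqrt{14751028974}}{627} \approx 193.71 i$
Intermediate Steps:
$f{\left(Z \right)} = \frac{-156 + Z}{-24 + Z}$ ($f{\left(Z \right)} = \frac{Z - 156}{Z - 24} = \frac{-156 + Z}{-24 + Z}$)
$z{\left(c,q \right)} = 7 - \frac{1}{3 c}$ ($z{\left(c,q \right)} = 7 - \frac{q \frac{1}{c q}}{3} = 7 - \frac{1}{3 c}$)
$X = - \frac{2138755}{57}$ ($X = - 2 \left(18768 - \left(7 - \frac{1}{3 \cdot 38}\right)\right) = - 2 \left(18768 - \left(7 - \frac{1}{114}\right)\right) = - 2 \left(18768 - \frac{797}{114}\right) = \left(-2\right) \frac{2138755}{114} = - \frac{2138755}{57} \approx -37522.0$)
$\sqrt{f{\left(107 - -38 \right)} + X} = \sqrt{\frac{-156 + \left(107 - -38\right)}{-24 + \left(107 - -38\right)} - \frac{2138755}{57}} = \sqrt{\frac{-156 + \left(107 + 38\right)}{-24 + \left(107 + 38\right)} - \frac{2138755}{57}} = \sqrt{\frac{-156 + 145}{-24 + 145} - \frac{2138755}{57}} = \sqrt{\frac{1}{121} \left(-11\right) - \frac{2138755}{57}} = \sqrt{- \frac{1}{11} - \frac{2138755}{57}} = \sqrt{- \frac{23526362}{627}} = \frac{i \sqrt{14751028974}}{627}$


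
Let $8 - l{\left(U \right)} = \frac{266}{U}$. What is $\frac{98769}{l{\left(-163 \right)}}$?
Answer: $\frac{16099347}{1570} \approx 10254.0$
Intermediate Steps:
$l{\left(U \right)} = 8 - \frac{266}{U}$
$\frac{98769}{l{\left(-163 \right)}} = \frac{98769}{8 - \frac{266}{-163}} = \frac{98769}{8 - - \frac{266}{163}} = \frac{98769}{8 + \frac{266}{163}} = \frac{98769}{\frac{1570}{163}} = 98769 \cdot \frac{163}{1570} = \frac{16099347}{1570}$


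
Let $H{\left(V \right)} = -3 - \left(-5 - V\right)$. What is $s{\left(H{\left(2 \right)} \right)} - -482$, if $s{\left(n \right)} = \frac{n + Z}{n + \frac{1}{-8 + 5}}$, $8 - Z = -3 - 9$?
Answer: $\frac{5374}{11} \approx 488.55$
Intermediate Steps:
$Z = 20$ ($Z = 8 - \left(-3 - 9\right) = 8 - -12 = 8 + 12 = 20$)
$H{\left(V \right)} = 2 + V$ ($H{\left(V \right)} = -3 + \left(5 + V\right) = 2 + V$)
$s{\left(n \right)} = \frac{20 + n}{- \frac{1}{3} + n}$ ($s{\left(n \right)} = \frac{n + 20}{n + \frac{1}{-8 + 5}} = \frac{20 + n}{n + \frac{1}{-3}} = \frac{20 + n}{n - \frac{1}{3}} = \frac{20 + n}{- \frac{1}{3} + n}$)
$s{\left(H{\left(2 \right)} \right)} - -482 = \frac{3 \left(20 + \left(2 + 2\right)\right)}{-1 + 3 \left(2 + 2\right)} - -482 = \frac{3 \left(20 + 4\right)}{-1 + 3 \cdot 4} + 482 = 3 \frac{1}{-1 + 12} \cdot 24 + 482 = 3 \cdot \frac{1}{11} \cdot 24 + 482 = \frac{72}{11} + 482 = \frac{5374}{11}$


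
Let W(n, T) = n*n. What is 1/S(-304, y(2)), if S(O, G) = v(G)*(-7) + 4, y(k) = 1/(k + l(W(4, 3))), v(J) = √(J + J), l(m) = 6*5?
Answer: 4/9 ≈ 0.44444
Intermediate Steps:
W(n, T) = n²
l(m) = 30
v(J) = √2*√J (v(J) = √(2*J) = √2*√J)
y(k) = 1/(30 + k) (y(k) = 1/(k + 30) = 1/(30 + k))
S(O, G) = 4 - 7*√2*√G (S(O, G) = (√2*√G)*(-7) + 4 = -7*√2*√G + 4 = 4 - 7*√2*√G)
1/S(-304, y(2)) = 1/(4 - 7*√2*√(1/(30 + 2))) = 1/(4 - 7*√2*√(1/32)) = 1/(4 - 7*√2*√2/8) = 1/(4 - 7/4) = 1/(9/4) = 4/9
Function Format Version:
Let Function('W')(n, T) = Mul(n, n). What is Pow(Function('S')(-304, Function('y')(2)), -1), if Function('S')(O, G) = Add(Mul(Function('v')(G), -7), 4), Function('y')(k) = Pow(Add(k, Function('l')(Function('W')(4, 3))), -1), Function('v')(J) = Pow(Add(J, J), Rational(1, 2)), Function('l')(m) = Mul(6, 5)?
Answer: Rational(4, 9) ≈ 0.44444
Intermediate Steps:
Function('W')(n, T) = Pow(n, 2)
Function('l')(m) = 30
Function('v')(J) = Mul(Pow(2, Rational(1, 2)), Pow(J, Rational(1, 2))) (Function('v')(J) = Pow(Mul(2, J), Rational(1, 2)) = Mul(Pow(2, Rational(1, 2)), Pow(J, Rational(1, 2))))
Function('y')(k) = Pow(Add(30, k), -1) (Function('y')(k) = Pow(Add(k, 30), -1) = Pow(Add(30, k), -1))
Function('S')(O, G) = Add(4, Mul(-7, Pow(2, Rational(1, 2)), Pow(G, Rational(1, 2)))) (Function('S')(O, G) = Add(Mul(Mul(Pow(2, Rational(1, 2)), Pow(G, Rational(1, 2))), -7), 4) = Add(Mul(-7, Pow(2, Rational(1, 2)), Pow(G, Rational(1, 2))), 4) = Add(4, Mul(-7, Pow(2, Rational(1, 2)), Pow(G, Rational(1, 2)))))
Pow(Function('S')(-304, Function('y')(2)), -1) = Pow(Add(4, Mul(-7, Pow(2, Rational(1, 2)), Pow(Pow(Add(30, 2), -1), Rational(1, 2)))), -1) = Pow(Add(4, Mul(-7, Pow(2, Rational(1, 2)), Pow(Pow(32, -1), Rational(1, 2)))), -1) = Pow(Add(4, Mul(-7, Pow(2, Rational(1, 2)), Pow(Rational(1, 32), Rational(1, 2)))), -1) = Pow(Add(4, Mul(-7, Pow(2, Rational(1, 2)), Mul(Rational(1, 8), Pow(2, Rational(1, 2))))), -1) = Pow(Add(4, Rational(-7, 4)), -1) = Pow(Rational(9, 4), -1) = Rational(4, 9)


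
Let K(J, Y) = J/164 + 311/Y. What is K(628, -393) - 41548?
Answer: -669413974/16113 ≈ -41545.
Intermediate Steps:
K(J, Y) = 311/Y + J/164 (K(J, Y) = J*(1/164) + 311/Y = J/164 + 311/Y = 311/Y + J/164)
K(628, -393) - 41548 = (311/(-393) + (1/164)*628) - 41548 = (311*(-1/393) + 157/41) - 41548 = (-311/393 + 157/41) - 41548 = 48950/16113 - 41548 = -669413974/16113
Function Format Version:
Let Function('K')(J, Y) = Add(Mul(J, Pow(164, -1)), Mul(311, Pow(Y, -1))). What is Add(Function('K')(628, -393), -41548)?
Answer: Rational(-669413974, 16113) ≈ -41545.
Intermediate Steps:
Function('K')(J, Y) = Add(Mul(311, Pow(Y, -1)), Mul(Rational(1, 164), J)) (Function('K')(J, Y) = Add(Mul(J, Rational(1, 164)), Mul(311, Pow(Y, -1))) = Add(Mul(Rational(1, 164), J), Mul(311, Pow(Y, -1))) = Add(Mul(311, Pow(Y, -1)), Mul(Rational(1, 164), J)))
Add(Function('K')(628, -393), -41548) = Add(Add(Mul(311, Pow(-393, -1)), Mul(Rational(1, 164), 628)), -41548) = Add(Add(Mul(311, Rational(-1, 393)), Rational(157, 41)), -41548) = Add(Add(Rational(-311, 393), Rational(157, 41)), -41548) = Add(Rational(48950, 16113), -41548) = Rational(-669413974, 16113)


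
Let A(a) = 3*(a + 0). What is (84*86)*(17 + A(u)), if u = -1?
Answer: 101136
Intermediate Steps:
A(a) = 3*a
(84*86)*(17 + A(u)) = (84*86)*(17 + 3*(-1)) = 7224*(17 - 3) = 7224*14 = 101136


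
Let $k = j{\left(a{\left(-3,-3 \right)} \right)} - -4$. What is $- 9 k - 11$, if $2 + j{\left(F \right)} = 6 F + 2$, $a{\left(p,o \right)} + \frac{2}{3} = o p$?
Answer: $-497$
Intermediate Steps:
$a{\left(p,o \right)} = - \frac{2}{3} + o p$
$j{\left(F \right)} = 6 F$ ($j{\left(F \right)} = -2 + \left(6 F + 2\right) = -2 + \left(2 + 6 F\right) = 6 F$)
$k = 54$ ($k = 6 \left(- \frac{2}{3} - -9\right) - -4 = 6 \left(- \frac{2}{3} + 9\right) + 4 = 6 \cdot \frac{25}{3} + 4 = 50 + 4 = 54$)
$- 9 k - 11 = \left(-9\right) 54 - 11 = -486 - 11 = -497$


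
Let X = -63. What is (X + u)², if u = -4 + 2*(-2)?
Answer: 5041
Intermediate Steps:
u = -8 (u = -4 - 4 = -8)
(X + u)² = (-63 - 8)² = (-71)² = 5041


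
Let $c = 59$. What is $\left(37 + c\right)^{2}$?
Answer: $9216$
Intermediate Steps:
$\left(37 + c\right)^{2} = \left(37 + 59\right)^{2} = 96^{2} = 9216$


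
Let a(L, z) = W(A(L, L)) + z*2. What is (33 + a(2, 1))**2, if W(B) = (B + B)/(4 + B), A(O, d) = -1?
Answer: 10609/9 ≈ 1178.8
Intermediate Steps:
W(B) = 2*B/(4 + B) (W(B) = (2*B)/(4 + B) = 2*B/(4 + B))
a(L, z) = -2/3 + 2*z (a(L, z) = 2*(-1)/(4 - 1) + z*2 = 2*(-1)/3 + 2*z = 2*(-1)*(1/3) + 2*z = -2/3 + 2*z)
(33 + a(2, 1))**2 = (33 + (-2/3 + 2*1))**2 = (33 + (-2/3 + 2))**2 = (33 + 4/3)**2 = (103/3)**2 = 10609/9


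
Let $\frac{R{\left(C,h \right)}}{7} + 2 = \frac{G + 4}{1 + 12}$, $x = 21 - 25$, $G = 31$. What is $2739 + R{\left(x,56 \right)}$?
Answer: $\frac{35670}{13} \approx 2743.8$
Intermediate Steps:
$x = -4$
$R{\left(C,h \right)} = \frac{63}{13}$ ($R{\left(C,h \right)} = -14 + 7 \frac{31 + 4}{1 + 12} = -14 + 7 \cdot \frac{35}{13} = -14 + \frac{245}{13} = \frac{63}{13}$)
$2739 + R{\left(x,56 \right)} = 2739 + \frac{63}{13} = \frac{35670}{13}$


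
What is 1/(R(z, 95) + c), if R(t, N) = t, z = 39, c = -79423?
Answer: -1/79384 ≈ -1.2597e-5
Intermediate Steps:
1/(R(z, 95) + c) = 1/(39 - 79423) = 1/(-79384) = -1/79384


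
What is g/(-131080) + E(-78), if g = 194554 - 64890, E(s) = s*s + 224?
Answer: 103340372/16385 ≈ 6307.0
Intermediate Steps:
E(s) = 224 + s² (E(s) = s² + 224 = 224 + s²)
g = 129664
g/(-131080) + E(-78) = 129664/(-131080) + (224 + (-78)²) = 129664*(-1/131080) + (224 + 6084) = -16208/16385 + 6308 = 103340372/16385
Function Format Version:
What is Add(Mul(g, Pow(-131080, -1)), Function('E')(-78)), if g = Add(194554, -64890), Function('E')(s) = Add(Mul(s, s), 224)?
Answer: Rational(103340372, 16385) ≈ 6307.0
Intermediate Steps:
Function('E')(s) = Add(224, Pow(s, 2)) (Function('E')(s) = Add(Pow(s, 2), 224) = Add(224, Pow(s, 2)))
g = 129664
Add(Mul(g, Pow(-131080, -1)), Function('E')(-78)) = Add(Mul(129664, Pow(-131080, -1)), Add(224, Pow(-78, 2))) = Add(Mul(129664, Rational(-1, 131080)), Add(224, 6084)) = Add(Rational(-16208, 16385), 6308) = Rational(103340372, 16385)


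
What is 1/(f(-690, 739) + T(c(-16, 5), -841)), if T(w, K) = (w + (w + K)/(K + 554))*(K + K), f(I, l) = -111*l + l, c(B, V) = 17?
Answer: -287/32922676 ≈ -8.7174e-6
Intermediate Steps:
f(I, l) = -110*l
T(w, K) = 2*K*(w + (K + w)/(554 + K)) (T(w, K) = (w + (K + w)/(554 + K))*(2*K) = 2*K*(w + (K + w)/(554 + K)))
1/(f(-690, 739) + T(c(-16, 5), -841)) = 1/(-110*739 + 2*(-841)*(-841 + 555*17 - 841*17)/(554 - 841)) = 1/(-81290 + 2*(-841)*(-841 + 9435 - 14297)/(-287)) = 1/(-81290 + 2*(-841)*(-1/287)*(-5703)) = 1/(-81290 - 9592446/287) = 1/(-32922676/287) = -287/32922676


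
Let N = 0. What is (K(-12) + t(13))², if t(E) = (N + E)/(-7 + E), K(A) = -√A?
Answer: (13 - 12*I*√3)²/36 ≈ -7.3056 - 15.011*I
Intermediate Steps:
t(E) = E/(-7 + E) (t(E) = (0 + E)/(-7 + E) = E/(-7 + E))
(K(-12) + t(13))² = (-√(-12) + 13/(-7 + 13))² = (-2*I*√3 + 13/6)² = (13/6 - 2*I*√3)²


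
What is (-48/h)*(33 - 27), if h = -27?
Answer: 32/3 ≈ 10.667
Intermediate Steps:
(-48/h)*(33 - 27) = (-48/(-27))*(33 - 27) = -48*(-1/27)*6 = (16/9)*6 = 32/3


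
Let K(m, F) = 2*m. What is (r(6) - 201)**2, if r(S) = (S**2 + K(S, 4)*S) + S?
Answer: 7569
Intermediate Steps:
r(S) = S + 3*S**2 (r(S) = (S**2 + (2*S)*S) + S = (S**2 + 2*S**2) + S = 3*S**2 + S = S + 3*S**2)
(r(6) - 201)**2 = (6*(1 + 3*6) - 201)**2 = (6*(1 + 18) - 201)**2 = (6*19 - 201)**2 = (114 - 201)**2 = (-87)**2 = 7569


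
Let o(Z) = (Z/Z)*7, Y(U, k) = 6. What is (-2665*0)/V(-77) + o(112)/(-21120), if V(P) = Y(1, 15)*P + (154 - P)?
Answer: -7/21120 ≈ -0.00033144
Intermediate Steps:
V(P) = 154 + 5*P (V(P) = 6*P + (154 - P) = 154 + 5*P)
o(Z) = 7 (o(Z) = 1*7 = 7)
(-2665*0)/V(-77) + o(112)/(-21120) = (-2665*0)/(154 + 5*(-77)) + 7/(-21120) = 0/(154 - 385) + 7*(-1/21120) = 0/(-231) - 7/21120 = 0*(-1/231) - 7/21120 = 0 - 7/21120 = -7/21120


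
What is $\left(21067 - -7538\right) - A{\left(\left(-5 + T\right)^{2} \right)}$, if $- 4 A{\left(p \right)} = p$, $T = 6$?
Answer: $\frac{114421}{4} \approx 28605.0$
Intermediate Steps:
$A{\left(p \right)} = - \frac{p}{4}$
$\left(21067 - -7538\right) - A{\left(\left(-5 + T\right)^{2} \right)} = \left(21067 - -7538\right) - - \frac{\left(-5 + 6\right)^{2}}{4} = \left(21067 + 7538\right) - - \frac{1^{2}}{4} = 28605 - \left(- \frac{1}{4}\right) 1 = 28605 - - \frac{1}{4} = 28605 + \frac{1}{4} = \frac{114421}{4}$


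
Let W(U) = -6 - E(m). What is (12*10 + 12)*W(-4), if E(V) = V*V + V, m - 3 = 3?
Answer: -6336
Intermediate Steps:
m = 6 (m = 3 + 3 = 6)
E(V) = V + V² (E(V) = V² + V = V + V²)
W(U) = -48 (W(U) = -6 - 6*(1 + 6) = -6 - 6*7 = -6 - 1*42 = -6 - 42 = -48)
(12*10 + 12)*W(-4) = (12*10 + 12)*(-48) = (120 + 12)*(-48) = 132*(-48) = -6336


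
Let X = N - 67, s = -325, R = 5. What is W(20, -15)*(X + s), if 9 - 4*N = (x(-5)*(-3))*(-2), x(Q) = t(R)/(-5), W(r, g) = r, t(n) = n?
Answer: -7765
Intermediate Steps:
x(Q) = -1 (x(Q) = 5/(-5) = 5*(-⅕) = -1)
N = 15/4 (N = 9/4 - (-1*(-3))*(-2)/4 = 9/4 - 3*(-2)/4 = 9/4 - ¼*(-6) = 9/4 + 3/2 = 15/4 ≈ 3.7500)
X = -253/4 (X = 15/4 - 67 = -253/4 ≈ -63.250)
W(20, -15)*(X + s) = 20*(-253/4 - 325) = 20*(-1553/4) = -7765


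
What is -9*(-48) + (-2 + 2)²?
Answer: 432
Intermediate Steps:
-9*(-48) + (-2 + 2)² = 432 + 0² = 432 + 0 = 432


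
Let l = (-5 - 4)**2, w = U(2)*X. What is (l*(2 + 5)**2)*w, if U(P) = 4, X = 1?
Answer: 15876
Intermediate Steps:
w = 4 (w = 4*1 = 4)
l = 81 (l = (-9)**2 = 81)
(l*(2 + 5)**2)*w = (81*(2 + 5)**2)*4 = (81*7**2)*4 = (81*49)*4 = 3969*4 = 15876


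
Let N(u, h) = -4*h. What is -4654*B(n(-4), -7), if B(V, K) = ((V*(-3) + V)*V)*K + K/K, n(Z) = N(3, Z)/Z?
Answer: -1047150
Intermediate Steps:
n(Z) = -4 (n(Z) = (-4*Z)/Z = -4)
B(V, K) = 1 - 2*K*V² (B(V, K) = ((-3*V + V)*V)*K + 1 = ((-2*V)*V)*K + 1 = (-2*V²)*K + 1 = -2*K*V² + 1 = 1 - 2*K*V²)
-4654*B(n(-4), -7) = -4654*(1 - 2*(-7)*(-4)²) = -4654*(1 - 2*(-7)*16) = -4654*(1 + 224) = -4654*225 = -1047150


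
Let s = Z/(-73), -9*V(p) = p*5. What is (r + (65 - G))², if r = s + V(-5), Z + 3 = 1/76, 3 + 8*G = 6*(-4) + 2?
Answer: 50193271647841/9972818496 ≈ 5033.0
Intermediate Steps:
G = -25/8 (G = -3/8 + (6*(-4) + 2)/8 = -3/8 + (-24 + 2)/8 = -3/8 + (⅛)*(-22) = -3/8 - 11/4 = -25/8 ≈ -3.1250)
Z = -227/76 (Z = -3 + 1/76 = -227/76 ≈ -2.9868)
V(p) = -5*p/9 (V(p) = -p*5/9 = -5*p/9)
s = 227/5548 (s = -227/76/(-73) = -227/76*(-1/73) = 227/5548 ≈ 0.040916)
r = 140743/49932 (r = 227/5548 - 5/9*(-5) = 227/5548 + 25/9 = 140743/49932 ≈ 2.8187)
(r + (65 - G))² = (140743/49932 + (65 - 1*(-25/8)))² = (140743/49932 + (65 + 25/8))² = (140743/49932 + 545/8)² = (7084721/99864)² = 50193271647841/9972818496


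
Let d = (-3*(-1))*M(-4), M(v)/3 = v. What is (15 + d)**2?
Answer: 441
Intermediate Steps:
M(v) = 3*v
d = -36 (d = (-3*(-1))*(3*(-4)) = 3*(-12) = -36)
(15 + d)**2 = (15 - 36)**2 = (-21)**2 = 441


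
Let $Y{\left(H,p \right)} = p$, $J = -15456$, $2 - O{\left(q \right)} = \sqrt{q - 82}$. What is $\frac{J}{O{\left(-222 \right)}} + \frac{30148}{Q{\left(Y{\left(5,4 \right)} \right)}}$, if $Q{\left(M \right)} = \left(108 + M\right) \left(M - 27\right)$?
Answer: $- \frac{793883}{7084} - \frac{2208 i \sqrt{19}}{11} \approx -112.07 - 874.95 i$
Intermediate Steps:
$O{\left(q \right)} = 2 - \sqrt{-82 + q}$ ($O{\left(q \right)} = 2 - \sqrt{q - 82} = 2 - \sqrt{-82 + q}$)
$Q{\left(M \right)} = \left(-27 + M\right) \left(108 + M\right)$ ($Q{\left(M \right)} = \left(108 + M\right) \left(-27 + M\right) = \left(-27 + M\right) \left(108 + M\right)$)
$\frac{J}{O{\left(-222 \right)}} + \frac{30148}{Q{\left(Y{\left(5,4 \right)} \right)}} = - \frac{15456}{2 - \sqrt{-82 - 222}} + \frac{30148}{-2916 + 4^{2} + 81 \cdot 4} = - \frac{15456}{2 - \sqrt{-304}} + \frac{30148}{-2916 + 16 + 324} = - \frac{15456}{2 - 4 i \sqrt{19}} + \frac{30148}{-2576} = - \frac{15456}{2 - 4 i \sqrt{19}} + 30148 \left(- \frac{1}{2576}\right) = - \frac{15456}{2 - 4 i \sqrt{19}} - \frac{7537}{644} = - \frac{7537}{644} - \frac{15456}{2 - 4 i \sqrt{19}}$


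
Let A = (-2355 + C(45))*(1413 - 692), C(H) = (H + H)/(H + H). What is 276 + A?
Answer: -1696958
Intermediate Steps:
C(H) = 1 (C(H) = (2*H)/((2*H)) = (2*H)*(1/(2*H)) = 1)
A = -1697234 (A = (-2355 + 1)*(1413 - 692) = -2354*721 = -1697234)
276 + A = 276 - 1697234 = -1696958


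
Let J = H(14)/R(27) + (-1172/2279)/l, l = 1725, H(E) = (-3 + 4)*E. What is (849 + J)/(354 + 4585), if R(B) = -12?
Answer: 6666129631/38833134450 ≈ 0.17166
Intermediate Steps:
H(E) = E (H(E) = 1*E = E)
J = -9175319/7862550 (J = 14/(-12) - 1172/2279/1725 = 14*(-1/12) - 1172*1/2279*(1/1725) = -7/6 - 1172/2279*1/1725 = -7/6 - 1172/3931275 = -9175319/7862550 ≈ -1.1670)
(849 + J)/(354 + 4585) = (849 - 9175319/7862550)/(354 + 4585) = (6666129631/7862550)/4939 = (6666129631/7862550)*(1/4939) = 6666129631/38833134450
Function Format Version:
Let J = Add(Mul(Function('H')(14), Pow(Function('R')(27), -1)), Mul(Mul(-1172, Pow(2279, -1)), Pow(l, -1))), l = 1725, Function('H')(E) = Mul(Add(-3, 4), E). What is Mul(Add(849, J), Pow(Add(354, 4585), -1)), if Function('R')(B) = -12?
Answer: Rational(6666129631, 38833134450) ≈ 0.17166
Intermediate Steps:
Function('H')(E) = E (Function('H')(E) = Mul(1, E) = E)
J = Rational(-9175319, 7862550) (J = Add(Mul(14, Pow(-12, -1)), Mul(Mul(-1172, Pow(2279, -1)), Pow(1725, -1))) = Add(Mul(14, Rational(-1, 12)), Mul(Mul(-1172, Rational(1, 2279)), Rational(1, 1725))) = Add(Rational(-7, 6), Mul(Rational(-1172, 2279), Rational(1, 1725))) = Add(Rational(-7, 6), Rational(-1172, 3931275)) = Rational(-9175319, 7862550) ≈ -1.1670)
Mul(Add(849, J), Pow(Add(354, 4585), -1)) = Mul(Add(849, Rational(-9175319, 7862550)), Pow(Add(354, 4585), -1)) = Mul(Rational(6666129631, 7862550), Pow(4939, -1)) = Mul(Rational(6666129631, 7862550), Rational(1, 4939)) = Rational(6666129631, 38833134450)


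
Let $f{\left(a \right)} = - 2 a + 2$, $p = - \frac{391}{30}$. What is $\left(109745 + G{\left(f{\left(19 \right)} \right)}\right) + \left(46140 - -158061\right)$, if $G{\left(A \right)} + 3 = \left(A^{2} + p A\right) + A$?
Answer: $\frac{1578361}{5} \approx 3.1567 \cdot 10^{5}$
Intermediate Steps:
$p = - \frac{391}{30}$ ($p = \left(-391\right) \frac{1}{30} = - \frac{391}{30} \approx -13.033$)
$f{\left(a \right)} = 2 - 2 a$
$G{\left(A \right)} = -3 + A^{2} - \frac{361 A}{30}$ ($G{\left(A \right)} = -3 + \left(\left(A^{2} - \frac{391 A}{30}\right) + A\right) = -3 + \left(A^{2} - \frac{361 A}{30}\right) = -3 + A^{2} - \frac{361 A}{30}$)
$\left(109745 + G{\left(f{\left(19 \right)} \right)}\right) + \left(46140 - -158061\right) = \left(109745 - \left(3 - \left(2 - 38\right)^{2} + \frac{361 \left(2 - 38\right)}{30}\right)\right) + \left(46140 - -158061\right) = \left(109745 - \left(3 - \left(2 - 38\right)^{2} + \frac{361 \left(2 - 38\right)}{30}\right)\right) + \left(46140 + 158061\right) = \left(109745 - \left(- \frac{2151}{5} - 1296\right)\right) + 204201 = \left(109745 + \left(-3 + 1296 + \frac{2166}{5}\right)\right) + 204201 = \left(109745 + \frac{8631}{5}\right) + 204201 = \frac{557356}{5} + 204201 = \frac{1578361}{5}$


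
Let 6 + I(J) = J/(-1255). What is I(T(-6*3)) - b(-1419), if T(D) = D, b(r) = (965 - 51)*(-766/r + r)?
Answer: 2308806101122/1780845 ≈ 1.2965e+6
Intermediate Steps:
b(r) = -700124/r + 914*r (b(r) = 914*(r - 766/r) = -700124/r + 914*r)
I(J) = -6 - J/1255 (I(J) = -6 + J/(-1255) = -6 + J*(-1/1255) = -6 - J/1255)
I(T(-6*3)) - b(-1419) = (-6 - (-6)*3/1255) - (-700124/(-1419) + 914*(-1419)) = (-6 - 1/1255*(-18)) - (-700124*(-1/1419) - 1296966) = (-6 + 18/1255) - (700124/1419 - 1296966) = -7512/1255 - 1*(-1839694630/1419) = -7512/1255 + 1839694630/1419 = 2308806101122/1780845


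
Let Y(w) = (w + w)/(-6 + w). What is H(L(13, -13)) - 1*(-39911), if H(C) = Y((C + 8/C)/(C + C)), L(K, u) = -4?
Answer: 279375/7 ≈ 39911.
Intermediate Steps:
Y(w) = 2*w/(-6 + w) (Y(w) = (2*w)/(-6 + w) = 2*w/(-6 + w))
H(C) = (C + 8/C)/(C*(-6 + (C + 8/C)/(2*C))) (H(C) = 2*((C + 8/C)/(C + C))/(-6 + (C + 8/C)/(C + C)) = 2*((C + 8/C)/((2*C)))/(-6 + (C + 8/C)/((2*C))) = 2*((C + 8/C)*(1/(2*C)))/(-6 + (C + 8/C)*(1/(2*C))) = 2*((C + 8/C)/(2*C))/(-6 + (C + 8/C)/(2*C)) = (C + 8/C)/(C*(-6 + (C + 8/C)/(2*C))))
H(L(13, -13)) - 1*(-39911) = 2*(8 + (-4)²)/(8 - 11*(-4)²) - 1*(-39911) = 2*(8 + 16)/(8 - 11*16) + 39911 = 2*24/(8 - 176) + 39911 = 2*24/(-168) + 39911 = 2*(-1/168)*24 + 39911 = -2/7 + 39911 = 279375/7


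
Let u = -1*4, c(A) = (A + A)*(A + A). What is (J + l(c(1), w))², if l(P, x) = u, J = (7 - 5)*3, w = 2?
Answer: 4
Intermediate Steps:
c(A) = 4*A² (c(A) = (2*A)*(2*A) = 4*A²)
J = 6 (J = 2*3 = 6)
u = -4
l(P, x) = -4
(J + l(c(1), w))² = (6 - 4)² = 2² = 4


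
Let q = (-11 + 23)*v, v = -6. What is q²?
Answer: 5184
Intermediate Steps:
q = -72 (q = (-11 + 23)*(-6) = 12*(-6) = -72)
q² = (-72)² = 5184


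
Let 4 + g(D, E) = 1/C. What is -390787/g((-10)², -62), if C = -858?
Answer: 335295246/3433 ≈ 97668.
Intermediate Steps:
g(D, E) = -3433/858 (g(D, E) = -4 + 1/(-858) = -4 - 1/858 = -3433/858)
-390787/g((-10)², -62) = -390787/(-3433/858) = -390787*(-858/3433) = 335295246/3433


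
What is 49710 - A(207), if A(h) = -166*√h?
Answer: 49710 + 498*√23 ≈ 52098.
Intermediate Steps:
49710 - A(207) = 49710 - (-166)*√207 = 49710 - (-166)*3*√23 = 49710 - (-498)*√23 = 49710 + 498*√23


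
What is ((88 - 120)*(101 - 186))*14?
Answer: 38080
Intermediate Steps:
((88 - 120)*(101 - 186))*14 = -32*(-85)*14 = 2720*14 = 38080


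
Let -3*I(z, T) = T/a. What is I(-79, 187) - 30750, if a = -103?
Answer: -9501563/309 ≈ -30749.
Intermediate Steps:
I(z, T) = T/309 (I(z, T) = -T/(3*(-103)) = -T*(-1)/(3*103) = -(-1)*T/309 = T/309)
I(-79, 187) - 30750 = (1/309)*187 - 30750 = 187/309 - 30750 = -9501563/309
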